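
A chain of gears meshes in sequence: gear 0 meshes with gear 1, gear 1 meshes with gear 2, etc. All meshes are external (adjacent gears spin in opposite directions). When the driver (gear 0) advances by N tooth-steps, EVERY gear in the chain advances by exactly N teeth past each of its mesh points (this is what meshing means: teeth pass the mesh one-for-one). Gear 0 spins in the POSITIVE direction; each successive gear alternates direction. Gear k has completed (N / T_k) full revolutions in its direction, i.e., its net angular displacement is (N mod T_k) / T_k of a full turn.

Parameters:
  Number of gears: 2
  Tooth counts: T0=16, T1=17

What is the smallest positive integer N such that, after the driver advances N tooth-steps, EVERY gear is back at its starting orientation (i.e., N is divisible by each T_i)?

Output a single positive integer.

Gear k returns to start when N is a multiple of T_k.
All gears at start simultaneously when N is a common multiple of [16, 17]; the smallest such N is lcm(16, 17).
Start: lcm = T0 = 16
Fold in T1=17: gcd(16, 17) = 1; lcm(16, 17) = 16 * 17 / 1 = 272 / 1 = 272
Full cycle length = 272

Answer: 272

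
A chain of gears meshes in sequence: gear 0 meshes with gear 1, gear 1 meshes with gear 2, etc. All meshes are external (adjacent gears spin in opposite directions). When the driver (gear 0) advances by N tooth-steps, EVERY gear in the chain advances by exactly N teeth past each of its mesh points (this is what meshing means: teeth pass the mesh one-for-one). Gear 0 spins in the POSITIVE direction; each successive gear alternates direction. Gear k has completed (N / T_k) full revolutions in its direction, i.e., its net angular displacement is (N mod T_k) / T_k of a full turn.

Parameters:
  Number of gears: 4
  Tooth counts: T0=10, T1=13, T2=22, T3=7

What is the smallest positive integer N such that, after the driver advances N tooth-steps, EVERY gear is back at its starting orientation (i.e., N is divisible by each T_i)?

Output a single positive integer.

Answer: 10010

Derivation:
Gear k returns to start when N is a multiple of T_k.
All gears at start simultaneously when N is a common multiple of [10, 13, 22, 7]; the smallest such N is lcm(10, 13, 22, 7).
Start: lcm = T0 = 10
Fold in T1=13: gcd(10, 13) = 1; lcm(10, 13) = 10 * 13 / 1 = 130 / 1 = 130
Fold in T2=22: gcd(130, 22) = 2; lcm(130, 22) = 130 * 22 / 2 = 2860 / 2 = 1430
Fold in T3=7: gcd(1430, 7) = 1; lcm(1430, 7) = 1430 * 7 / 1 = 10010 / 1 = 10010
Full cycle length = 10010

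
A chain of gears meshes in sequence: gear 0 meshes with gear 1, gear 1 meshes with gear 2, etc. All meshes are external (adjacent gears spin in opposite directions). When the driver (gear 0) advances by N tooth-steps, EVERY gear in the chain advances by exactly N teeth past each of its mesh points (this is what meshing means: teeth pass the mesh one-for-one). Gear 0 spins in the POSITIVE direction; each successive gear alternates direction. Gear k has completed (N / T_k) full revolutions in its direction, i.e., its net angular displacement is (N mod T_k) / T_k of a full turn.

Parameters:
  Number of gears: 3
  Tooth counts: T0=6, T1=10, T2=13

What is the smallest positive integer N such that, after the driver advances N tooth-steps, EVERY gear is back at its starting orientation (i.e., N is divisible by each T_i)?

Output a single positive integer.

Gear k returns to start when N is a multiple of T_k.
All gears at start simultaneously when N is a common multiple of [6, 10, 13]; the smallest such N is lcm(6, 10, 13).
Start: lcm = T0 = 6
Fold in T1=10: gcd(6, 10) = 2; lcm(6, 10) = 6 * 10 / 2 = 60 / 2 = 30
Fold in T2=13: gcd(30, 13) = 1; lcm(30, 13) = 30 * 13 / 1 = 390 / 1 = 390
Full cycle length = 390

Answer: 390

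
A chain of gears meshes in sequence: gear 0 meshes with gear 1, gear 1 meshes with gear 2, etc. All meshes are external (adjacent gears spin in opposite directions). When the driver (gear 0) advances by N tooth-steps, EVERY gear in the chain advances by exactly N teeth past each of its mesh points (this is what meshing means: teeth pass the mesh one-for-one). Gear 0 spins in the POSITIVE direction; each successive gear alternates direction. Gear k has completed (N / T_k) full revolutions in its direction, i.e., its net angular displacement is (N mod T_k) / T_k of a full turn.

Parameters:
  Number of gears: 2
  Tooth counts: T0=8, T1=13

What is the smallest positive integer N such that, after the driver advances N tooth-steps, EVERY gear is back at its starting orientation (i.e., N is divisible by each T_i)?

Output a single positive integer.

Gear k returns to start when N is a multiple of T_k.
All gears at start simultaneously when N is a common multiple of [8, 13]; the smallest such N is lcm(8, 13).
Start: lcm = T0 = 8
Fold in T1=13: gcd(8, 13) = 1; lcm(8, 13) = 8 * 13 / 1 = 104 / 1 = 104
Full cycle length = 104

Answer: 104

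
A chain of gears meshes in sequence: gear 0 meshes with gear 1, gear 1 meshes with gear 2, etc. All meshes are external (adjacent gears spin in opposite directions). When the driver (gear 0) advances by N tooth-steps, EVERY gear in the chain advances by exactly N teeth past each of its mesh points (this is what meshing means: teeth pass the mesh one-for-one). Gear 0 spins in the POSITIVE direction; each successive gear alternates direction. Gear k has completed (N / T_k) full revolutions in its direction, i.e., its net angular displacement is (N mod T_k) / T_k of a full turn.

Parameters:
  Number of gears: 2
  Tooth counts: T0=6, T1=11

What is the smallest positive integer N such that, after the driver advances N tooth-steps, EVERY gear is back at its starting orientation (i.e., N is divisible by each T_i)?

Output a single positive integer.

Gear k returns to start when N is a multiple of T_k.
All gears at start simultaneously when N is a common multiple of [6, 11]; the smallest such N is lcm(6, 11).
Start: lcm = T0 = 6
Fold in T1=11: gcd(6, 11) = 1; lcm(6, 11) = 6 * 11 / 1 = 66 / 1 = 66
Full cycle length = 66

Answer: 66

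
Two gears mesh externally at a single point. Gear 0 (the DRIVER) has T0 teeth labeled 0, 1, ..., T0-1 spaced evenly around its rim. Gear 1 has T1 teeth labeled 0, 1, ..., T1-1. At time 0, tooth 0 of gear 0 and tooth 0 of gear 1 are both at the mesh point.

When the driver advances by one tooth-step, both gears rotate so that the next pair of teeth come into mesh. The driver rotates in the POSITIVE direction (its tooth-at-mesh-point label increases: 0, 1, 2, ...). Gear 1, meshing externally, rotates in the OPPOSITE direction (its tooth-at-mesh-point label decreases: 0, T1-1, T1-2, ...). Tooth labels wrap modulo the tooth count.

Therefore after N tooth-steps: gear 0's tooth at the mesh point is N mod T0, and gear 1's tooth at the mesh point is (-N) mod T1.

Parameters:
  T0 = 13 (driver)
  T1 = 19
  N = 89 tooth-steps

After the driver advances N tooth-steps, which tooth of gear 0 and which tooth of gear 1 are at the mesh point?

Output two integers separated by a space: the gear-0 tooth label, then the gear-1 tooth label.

Gear 0 (driver, T0=13): tooth at mesh = N mod T0
  89 = 6 * 13 + 11, so 89 mod 13 = 11
  gear 0 tooth = 11
Gear 1 (driven, T1=19): tooth at mesh = (-N) mod T1
  89 = 4 * 19 + 13, so 89 mod 19 = 13
  (-89) mod 19 = (-13) mod 19 = 19 - 13 = 6
Mesh after 89 steps: gear-0 tooth 11 meets gear-1 tooth 6

Answer: 11 6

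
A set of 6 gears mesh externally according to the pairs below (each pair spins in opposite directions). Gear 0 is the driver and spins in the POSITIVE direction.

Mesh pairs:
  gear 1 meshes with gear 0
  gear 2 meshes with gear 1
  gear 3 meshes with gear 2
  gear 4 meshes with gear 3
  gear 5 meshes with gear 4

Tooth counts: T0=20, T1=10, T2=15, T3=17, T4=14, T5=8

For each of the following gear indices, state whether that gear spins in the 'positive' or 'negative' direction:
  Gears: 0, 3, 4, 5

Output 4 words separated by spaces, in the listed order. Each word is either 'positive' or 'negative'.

Answer: positive negative positive negative

Derivation:
Gear 0 (driver): positive (depth 0)
  gear 1: meshes with gear 0 -> depth 1 -> negative (opposite of gear 0)
  gear 2: meshes with gear 1 -> depth 2 -> positive (opposite of gear 1)
  gear 3: meshes with gear 2 -> depth 3 -> negative (opposite of gear 2)
  gear 4: meshes with gear 3 -> depth 4 -> positive (opposite of gear 3)
  gear 5: meshes with gear 4 -> depth 5 -> negative (opposite of gear 4)
Queried indices 0, 3, 4, 5 -> positive, negative, positive, negative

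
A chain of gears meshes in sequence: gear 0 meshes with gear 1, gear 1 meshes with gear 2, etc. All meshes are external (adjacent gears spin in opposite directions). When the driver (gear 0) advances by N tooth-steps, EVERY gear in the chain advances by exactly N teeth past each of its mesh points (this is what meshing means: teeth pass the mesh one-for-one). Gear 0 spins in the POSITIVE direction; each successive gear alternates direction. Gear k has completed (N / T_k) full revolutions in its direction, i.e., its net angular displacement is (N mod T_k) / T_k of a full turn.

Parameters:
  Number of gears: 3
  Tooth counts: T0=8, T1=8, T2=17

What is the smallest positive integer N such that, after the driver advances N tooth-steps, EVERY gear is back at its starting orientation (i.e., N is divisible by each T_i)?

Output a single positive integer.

Gear k returns to start when N is a multiple of T_k.
All gears at start simultaneously when N is a common multiple of [8, 8, 17]; the smallest such N is lcm(8, 8, 17).
Start: lcm = T0 = 8
Fold in T1=8: gcd(8, 8) = 8; lcm(8, 8) = 8 * 8 / 8 = 64 / 8 = 8
Fold in T2=17: gcd(8, 17) = 1; lcm(8, 17) = 8 * 17 / 1 = 136 / 1 = 136
Full cycle length = 136

Answer: 136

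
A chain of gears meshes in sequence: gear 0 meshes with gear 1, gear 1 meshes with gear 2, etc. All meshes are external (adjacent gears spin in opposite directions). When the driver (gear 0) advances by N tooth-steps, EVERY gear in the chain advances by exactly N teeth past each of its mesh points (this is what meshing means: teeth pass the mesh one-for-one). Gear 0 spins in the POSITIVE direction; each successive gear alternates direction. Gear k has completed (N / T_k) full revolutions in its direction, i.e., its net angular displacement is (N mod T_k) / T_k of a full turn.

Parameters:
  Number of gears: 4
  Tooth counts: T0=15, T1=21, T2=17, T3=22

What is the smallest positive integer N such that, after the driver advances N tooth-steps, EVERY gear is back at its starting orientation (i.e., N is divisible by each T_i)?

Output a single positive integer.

Gear k returns to start when N is a multiple of T_k.
All gears at start simultaneously when N is a common multiple of [15, 21, 17, 22]; the smallest such N is lcm(15, 21, 17, 22).
Start: lcm = T0 = 15
Fold in T1=21: gcd(15, 21) = 3; lcm(15, 21) = 15 * 21 / 3 = 315 / 3 = 105
Fold in T2=17: gcd(105, 17) = 1; lcm(105, 17) = 105 * 17 / 1 = 1785 / 1 = 1785
Fold in T3=22: gcd(1785, 22) = 1; lcm(1785, 22) = 1785 * 22 / 1 = 39270 / 1 = 39270
Full cycle length = 39270

Answer: 39270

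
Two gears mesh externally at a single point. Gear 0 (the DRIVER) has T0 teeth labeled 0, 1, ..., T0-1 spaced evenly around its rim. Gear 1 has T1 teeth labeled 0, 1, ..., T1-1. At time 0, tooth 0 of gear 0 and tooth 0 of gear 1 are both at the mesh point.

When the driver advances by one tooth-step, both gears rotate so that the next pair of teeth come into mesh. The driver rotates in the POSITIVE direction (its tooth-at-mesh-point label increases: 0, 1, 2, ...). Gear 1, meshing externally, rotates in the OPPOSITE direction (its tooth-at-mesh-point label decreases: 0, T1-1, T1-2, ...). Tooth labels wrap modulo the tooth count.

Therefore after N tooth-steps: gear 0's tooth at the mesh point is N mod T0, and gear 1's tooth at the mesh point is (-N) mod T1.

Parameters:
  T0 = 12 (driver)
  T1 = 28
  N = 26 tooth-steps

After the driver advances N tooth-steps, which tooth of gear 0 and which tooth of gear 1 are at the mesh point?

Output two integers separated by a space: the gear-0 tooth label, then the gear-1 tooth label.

Answer: 2 2

Derivation:
Gear 0 (driver, T0=12): tooth at mesh = N mod T0
  26 = 2 * 12 + 2, so 26 mod 12 = 2
  gear 0 tooth = 2
Gear 1 (driven, T1=28): tooth at mesh = (-N) mod T1
  26 = 0 * 28 + 26, so 26 mod 28 = 26
  (-26) mod 28 = (-26) mod 28 = 28 - 26 = 2
Mesh after 26 steps: gear-0 tooth 2 meets gear-1 tooth 2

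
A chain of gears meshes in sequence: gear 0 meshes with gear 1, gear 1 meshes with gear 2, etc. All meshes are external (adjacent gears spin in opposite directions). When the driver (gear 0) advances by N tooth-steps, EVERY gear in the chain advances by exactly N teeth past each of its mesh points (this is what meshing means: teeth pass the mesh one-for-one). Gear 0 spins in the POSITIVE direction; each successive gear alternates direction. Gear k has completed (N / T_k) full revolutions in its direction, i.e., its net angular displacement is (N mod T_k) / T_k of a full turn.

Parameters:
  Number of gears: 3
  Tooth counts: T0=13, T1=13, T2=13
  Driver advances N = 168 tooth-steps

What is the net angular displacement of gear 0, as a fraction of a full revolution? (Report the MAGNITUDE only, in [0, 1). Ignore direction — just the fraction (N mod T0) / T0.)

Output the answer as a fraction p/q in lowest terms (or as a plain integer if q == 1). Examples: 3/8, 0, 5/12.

Answer: 12/13

Derivation:
Chain of 3 gears, tooth counts: [13, 13, 13]
  gear 0: T0=13, direction=positive, advance = 168 mod 13 = 12 teeth = 12/13 turn
  gear 1: T1=13, direction=negative, advance = 168 mod 13 = 12 teeth = 12/13 turn
  gear 2: T2=13, direction=positive, advance = 168 mod 13 = 12 teeth = 12/13 turn
Gear 0: 168 mod 13 = 12
Fraction = 12 / 13 = 12/13 (gcd(12,13)=1) = 12/13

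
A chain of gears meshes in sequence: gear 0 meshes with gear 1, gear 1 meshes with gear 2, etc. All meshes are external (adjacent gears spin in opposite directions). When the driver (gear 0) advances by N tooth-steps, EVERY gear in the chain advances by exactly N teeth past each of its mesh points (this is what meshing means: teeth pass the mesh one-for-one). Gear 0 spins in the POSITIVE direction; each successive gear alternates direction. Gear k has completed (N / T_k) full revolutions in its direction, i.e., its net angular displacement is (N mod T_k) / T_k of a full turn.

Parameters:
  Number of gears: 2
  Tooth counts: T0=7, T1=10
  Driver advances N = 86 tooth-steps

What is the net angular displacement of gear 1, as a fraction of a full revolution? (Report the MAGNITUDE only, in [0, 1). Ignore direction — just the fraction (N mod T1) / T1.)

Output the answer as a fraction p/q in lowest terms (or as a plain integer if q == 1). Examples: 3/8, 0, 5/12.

Chain of 2 gears, tooth counts: [7, 10]
  gear 0: T0=7, direction=positive, advance = 86 mod 7 = 2 teeth = 2/7 turn
  gear 1: T1=10, direction=negative, advance = 86 mod 10 = 6 teeth = 6/10 turn
Gear 1: 86 mod 10 = 6
Fraction = 6 / 10 = 3/5 (gcd(6,10)=2) = 3/5

Answer: 3/5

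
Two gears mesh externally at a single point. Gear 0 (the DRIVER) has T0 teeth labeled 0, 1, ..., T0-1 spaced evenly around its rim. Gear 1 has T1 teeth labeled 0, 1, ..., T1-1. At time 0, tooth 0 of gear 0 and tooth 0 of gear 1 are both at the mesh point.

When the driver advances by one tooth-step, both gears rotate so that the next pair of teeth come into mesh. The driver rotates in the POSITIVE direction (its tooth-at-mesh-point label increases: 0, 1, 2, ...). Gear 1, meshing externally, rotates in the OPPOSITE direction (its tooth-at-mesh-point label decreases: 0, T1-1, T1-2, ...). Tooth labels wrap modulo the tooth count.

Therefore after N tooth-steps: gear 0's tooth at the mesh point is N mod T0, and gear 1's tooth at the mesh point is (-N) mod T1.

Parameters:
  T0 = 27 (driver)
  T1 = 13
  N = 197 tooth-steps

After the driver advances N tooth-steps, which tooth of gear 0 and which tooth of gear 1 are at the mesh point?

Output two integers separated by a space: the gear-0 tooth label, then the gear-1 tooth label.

Answer: 8 11

Derivation:
Gear 0 (driver, T0=27): tooth at mesh = N mod T0
  197 = 7 * 27 + 8, so 197 mod 27 = 8
  gear 0 tooth = 8
Gear 1 (driven, T1=13): tooth at mesh = (-N) mod T1
  197 = 15 * 13 + 2, so 197 mod 13 = 2
  (-197) mod 13 = (-2) mod 13 = 13 - 2 = 11
Mesh after 197 steps: gear-0 tooth 8 meets gear-1 tooth 11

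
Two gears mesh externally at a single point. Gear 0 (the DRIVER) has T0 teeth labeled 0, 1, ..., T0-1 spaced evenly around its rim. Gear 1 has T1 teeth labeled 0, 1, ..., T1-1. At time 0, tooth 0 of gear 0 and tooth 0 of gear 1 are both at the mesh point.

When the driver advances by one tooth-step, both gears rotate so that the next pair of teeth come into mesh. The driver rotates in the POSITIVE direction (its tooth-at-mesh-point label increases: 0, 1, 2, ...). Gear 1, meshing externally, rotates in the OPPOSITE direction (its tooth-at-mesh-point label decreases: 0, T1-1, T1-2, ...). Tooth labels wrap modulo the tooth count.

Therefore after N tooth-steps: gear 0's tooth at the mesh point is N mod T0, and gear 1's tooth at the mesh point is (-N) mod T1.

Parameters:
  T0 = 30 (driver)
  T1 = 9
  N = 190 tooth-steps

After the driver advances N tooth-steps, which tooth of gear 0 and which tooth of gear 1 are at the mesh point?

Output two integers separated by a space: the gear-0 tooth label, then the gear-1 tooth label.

Gear 0 (driver, T0=30): tooth at mesh = N mod T0
  190 = 6 * 30 + 10, so 190 mod 30 = 10
  gear 0 tooth = 10
Gear 1 (driven, T1=9): tooth at mesh = (-N) mod T1
  190 = 21 * 9 + 1, so 190 mod 9 = 1
  (-190) mod 9 = (-1) mod 9 = 9 - 1 = 8
Mesh after 190 steps: gear-0 tooth 10 meets gear-1 tooth 8

Answer: 10 8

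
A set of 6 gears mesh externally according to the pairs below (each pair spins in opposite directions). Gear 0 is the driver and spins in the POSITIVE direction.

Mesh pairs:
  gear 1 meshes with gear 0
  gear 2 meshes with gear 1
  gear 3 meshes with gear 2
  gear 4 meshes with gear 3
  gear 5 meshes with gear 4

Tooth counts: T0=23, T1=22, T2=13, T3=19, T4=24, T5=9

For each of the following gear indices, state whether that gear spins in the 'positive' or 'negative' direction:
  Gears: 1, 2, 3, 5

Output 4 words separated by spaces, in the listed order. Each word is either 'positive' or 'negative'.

Answer: negative positive negative negative

Derivation:
Gear 0 (driver): positive (depth 0)
  gear 1: meshes with gear 0 -> depth 1 -> negative (opposite of gear 0)
  gear 2: meshes with gear 1 -> depth 2 -> positive (opposite of gear 1)
  gear 3: meshes with gear 2 -> depth 3 -> negative (opposite of gear 2)
  gear 4: meshes with gear 3 -> depth 4 -> positive (opposite of gear 3)
  gear 5: meshes with gear 4 -> depth 5 -> negative (opposite of gear 4)
Queried indices 1, 2, 3, 5 -> negative, positive, negative, negative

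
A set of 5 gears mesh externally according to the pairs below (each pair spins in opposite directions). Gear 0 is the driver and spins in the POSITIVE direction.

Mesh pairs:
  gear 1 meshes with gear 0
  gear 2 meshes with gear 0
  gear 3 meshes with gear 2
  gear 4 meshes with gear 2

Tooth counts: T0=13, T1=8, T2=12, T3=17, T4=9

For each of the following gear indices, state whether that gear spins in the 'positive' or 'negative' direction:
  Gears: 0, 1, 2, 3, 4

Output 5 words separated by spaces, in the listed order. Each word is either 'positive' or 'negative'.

Gear 0 (driver): positive (depth 0)
  gear 1: meshes with gear 0 -> depth 1 -> negative (opposite of gear 0)
  gear 2: meshes with gear 0 -> depth 1 -> negative (opposite of gear 0)
  gear 3: meshes with gear 2 -> depth 2 -> positive (opposite of gear 2)
  gear 4: meshes with gear 2 -> depth 2 -> positive (opposite of gear 2)
Queried indices 0, 1, 2, 3, 4 -> positive, negative, negative, positive, positive

Answer: positive negative negative positive positive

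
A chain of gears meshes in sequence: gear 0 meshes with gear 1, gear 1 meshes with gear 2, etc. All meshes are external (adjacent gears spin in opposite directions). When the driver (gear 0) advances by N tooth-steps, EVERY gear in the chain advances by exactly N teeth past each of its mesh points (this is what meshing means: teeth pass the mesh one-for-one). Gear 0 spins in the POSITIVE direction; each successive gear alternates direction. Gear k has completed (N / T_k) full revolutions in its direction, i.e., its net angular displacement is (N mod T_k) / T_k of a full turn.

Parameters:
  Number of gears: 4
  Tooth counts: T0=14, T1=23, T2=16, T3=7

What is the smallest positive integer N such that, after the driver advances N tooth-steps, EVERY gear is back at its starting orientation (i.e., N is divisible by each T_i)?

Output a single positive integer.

Answer: 2576

Derivation:
Gear k returns to start when N is a multiple of T_k.
All gears at start simultaneously when N is a common multiple of [14, 23, 16, 7]; the smallest such N is lcm(14, 23, 16, 7).
Start: lcm = T0 = 14
Fold in T1=23: gcd(14, 23) = 1; lcm(14, 23) = 14 * 23 / 1 = 322 / 1 = 322
Fold in T2=16: gcd(322, 16) = 2; lcm(322, 16) = 322 * 16 / 2 = 5152 / 2 = 2576
Fold in T3=7: gcd(2576, 7) = 7; lcm(2576, 7) = 2576 * 7 / 7 = 18032 / 7 = 2576
Full cycle length = 2576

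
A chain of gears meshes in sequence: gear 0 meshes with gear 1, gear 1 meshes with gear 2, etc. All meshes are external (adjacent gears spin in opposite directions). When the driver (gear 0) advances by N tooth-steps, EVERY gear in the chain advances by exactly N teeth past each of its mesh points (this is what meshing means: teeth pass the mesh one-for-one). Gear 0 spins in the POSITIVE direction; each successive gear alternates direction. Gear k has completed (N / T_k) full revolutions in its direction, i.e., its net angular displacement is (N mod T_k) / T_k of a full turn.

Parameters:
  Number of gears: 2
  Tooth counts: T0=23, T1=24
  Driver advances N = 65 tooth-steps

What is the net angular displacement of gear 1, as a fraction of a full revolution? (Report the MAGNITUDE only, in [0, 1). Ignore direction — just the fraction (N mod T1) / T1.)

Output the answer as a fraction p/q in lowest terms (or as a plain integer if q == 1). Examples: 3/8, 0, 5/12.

Answer: 17/24

Derivation:
Chain of 2 gears, tooth counts: [23, 24]
  gear 0: T0=23, direction=positive, advance = 65 mod 23 = 19 teeth = 19/23 turn
  gear 1: T1=24, direction=negative, advance = 65 mod 24 = 17 teeth = 17/24 turn
Gear 1: 65 mod 24 = 17
Fraction = 17 / 24 = 17/24 (gcd(17,24)=1) = 17/24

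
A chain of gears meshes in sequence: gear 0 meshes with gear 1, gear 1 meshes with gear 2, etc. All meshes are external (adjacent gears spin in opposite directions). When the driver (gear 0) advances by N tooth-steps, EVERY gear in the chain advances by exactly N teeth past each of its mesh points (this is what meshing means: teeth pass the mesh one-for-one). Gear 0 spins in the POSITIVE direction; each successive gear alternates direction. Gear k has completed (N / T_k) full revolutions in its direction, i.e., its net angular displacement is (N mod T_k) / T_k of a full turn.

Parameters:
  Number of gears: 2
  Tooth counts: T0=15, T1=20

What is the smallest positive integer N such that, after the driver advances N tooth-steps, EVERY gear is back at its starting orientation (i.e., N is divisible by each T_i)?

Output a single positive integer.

Answer: 60

Derivation:
Gear k returns to start when N is a multiple of T_k.
All gears at start simultaneously when N is a common multiple of [15, 20]; the smallest such N is lcm(15, 20).
Start: lcm = T0 = 15
Fold in T1=20: gcd(15, 20) = 5; lcm(15, 20) = 15 * 20 / 5 = 300 / 5 = 60
Full cycle length = 60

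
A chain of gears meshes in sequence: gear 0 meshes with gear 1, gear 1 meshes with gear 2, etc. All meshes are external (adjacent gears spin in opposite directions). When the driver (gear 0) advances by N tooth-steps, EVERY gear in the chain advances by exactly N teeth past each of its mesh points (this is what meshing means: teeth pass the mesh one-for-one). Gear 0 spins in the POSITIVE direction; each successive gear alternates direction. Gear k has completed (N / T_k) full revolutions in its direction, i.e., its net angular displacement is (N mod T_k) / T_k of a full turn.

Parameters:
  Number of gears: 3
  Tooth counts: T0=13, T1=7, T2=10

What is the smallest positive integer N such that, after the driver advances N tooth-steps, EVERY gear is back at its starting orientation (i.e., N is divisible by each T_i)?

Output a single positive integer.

Answer: 910

Derivation:
Gear k returns to start when N is a multiple of T_k.
All gears at start simultaneously when N is a common multiple of [13, 7, 10]; the smallest such N is lcm(13, 7, 10).
Start: lcm = T0 = 13
Fold in T1=7: gcd(13, 7) = 1; lcm(13, 7) = 13 * 7 / 1 = 91 / 1 = 91
Fold in T2=10: gcd(91, 10) = 1; lcm(91, 10) = 91 * 10 / 1 = 910 / 1 = 910
Full cycle length = 910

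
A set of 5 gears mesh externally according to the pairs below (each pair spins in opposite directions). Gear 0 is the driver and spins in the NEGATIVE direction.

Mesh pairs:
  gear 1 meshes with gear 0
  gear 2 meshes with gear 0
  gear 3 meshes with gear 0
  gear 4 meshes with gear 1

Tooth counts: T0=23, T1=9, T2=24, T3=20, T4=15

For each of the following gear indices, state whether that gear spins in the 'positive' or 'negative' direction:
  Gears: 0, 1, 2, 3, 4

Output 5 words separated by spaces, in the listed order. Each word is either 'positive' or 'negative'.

Gear 0 (driver): negative (depth 0)
  gear 1: meshes with gear 0 -> depth 1 -> positive (opposite of gear 0)
  gear 2: meshes with gear 0 -> depth 1 -> positive (opposite of gear 0)
  gear 3: meshes with gear 0 -> depth 1 -> positive (opposite of gear 0)
  gear 4: meshes with gear 1 -> depth 2 -> negative (opposite of gear 1)
Queried indices 0, 1, 2, 3, 4 -> negative, positive, positive, positive, negative

Answer: negative positive positive positive negative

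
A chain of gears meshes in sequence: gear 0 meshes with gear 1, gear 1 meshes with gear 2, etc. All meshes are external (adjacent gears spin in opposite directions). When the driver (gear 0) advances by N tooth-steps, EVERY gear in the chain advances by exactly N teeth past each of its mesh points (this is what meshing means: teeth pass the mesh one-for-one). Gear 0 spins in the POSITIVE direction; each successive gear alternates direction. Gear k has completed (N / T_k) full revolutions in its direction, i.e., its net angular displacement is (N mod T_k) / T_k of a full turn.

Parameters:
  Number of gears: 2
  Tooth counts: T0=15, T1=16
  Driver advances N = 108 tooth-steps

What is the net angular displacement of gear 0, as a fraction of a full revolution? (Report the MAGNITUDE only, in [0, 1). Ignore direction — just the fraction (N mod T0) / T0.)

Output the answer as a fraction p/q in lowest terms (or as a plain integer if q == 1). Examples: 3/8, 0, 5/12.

Answer: 1/5

Derivation:
Chain of 2 gears, tooth counts: [15, 16]
  gear 0: T0=15, direction=positive, advance = 108 mod 15 = 3 teeth = 3/15 turn
  gear 1: T1=16, direction=negative, advance = 108 mod 16 = 12 teeth = 12/16 turn
Gear 0: 108 mod 15 = 3
Fraction = 3 / 15 = 1/5 (gcd(3,15)=3) = 1/5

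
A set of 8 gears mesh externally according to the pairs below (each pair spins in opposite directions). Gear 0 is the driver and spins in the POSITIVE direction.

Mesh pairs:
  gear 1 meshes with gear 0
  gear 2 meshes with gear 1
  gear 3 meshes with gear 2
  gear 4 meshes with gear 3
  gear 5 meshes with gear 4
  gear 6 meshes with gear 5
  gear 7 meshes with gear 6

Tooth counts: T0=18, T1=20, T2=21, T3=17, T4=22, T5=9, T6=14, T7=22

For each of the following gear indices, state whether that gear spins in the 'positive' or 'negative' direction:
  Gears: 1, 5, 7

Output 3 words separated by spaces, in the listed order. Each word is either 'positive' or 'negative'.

Gear 0 (driver): positive (depth 0)
  gear 1: meshes with gear 0 -> depth 1 -> negative (opposite of gear 0)
  gear 2: meshes with gear 1 -> depth 2 -> positive (opposite of gear 1)
  gear 3: meshes with gear 2 -> depth 3 -> negative (opposite of gear 2)
  gear 4: meshes with gear 3 -> depth 4 -> positive (opposite of gear 3)
  gear 5: meshes with gear 4 -> depth 5 -> negative (opposite of gear 4)
  gear 6: meshes with gear 5 -> depth 6 -> positive (opposite of gear 5)
  gear 7: meshes with gear 6 -> depth 7 -> negative (opposite of gear 6)
Queried indices 1, 5, 7 -> negative, negative, negative

Answer: negative negative negative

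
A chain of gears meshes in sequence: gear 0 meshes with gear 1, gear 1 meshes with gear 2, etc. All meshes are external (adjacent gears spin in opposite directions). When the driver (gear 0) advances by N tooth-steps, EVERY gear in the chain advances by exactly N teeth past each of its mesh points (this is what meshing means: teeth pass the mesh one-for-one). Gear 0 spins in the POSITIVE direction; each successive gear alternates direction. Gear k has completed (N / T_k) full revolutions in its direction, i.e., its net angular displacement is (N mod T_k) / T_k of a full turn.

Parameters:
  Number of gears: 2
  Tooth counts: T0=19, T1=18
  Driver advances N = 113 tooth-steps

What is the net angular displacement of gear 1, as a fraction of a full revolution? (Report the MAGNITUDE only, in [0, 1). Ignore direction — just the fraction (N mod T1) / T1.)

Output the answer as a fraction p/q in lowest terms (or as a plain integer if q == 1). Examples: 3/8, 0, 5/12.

Answer: 5/18

Derivation:
Chain of 2 gears, tooth counts: [19, 18]
  gear 0: T0=19, direction=positive, advance = 113 mod 19 = 18 teeth = 18/19 turn
  gear 1: T1=18, direction=negative, advance = 113 mod 18 = 5 teeth = 5/18 turn
Gear 1: 113 mod 18 = 5
Fraction = 5 / 18 = 5/18 (gcd(5,18)=1) = 5/18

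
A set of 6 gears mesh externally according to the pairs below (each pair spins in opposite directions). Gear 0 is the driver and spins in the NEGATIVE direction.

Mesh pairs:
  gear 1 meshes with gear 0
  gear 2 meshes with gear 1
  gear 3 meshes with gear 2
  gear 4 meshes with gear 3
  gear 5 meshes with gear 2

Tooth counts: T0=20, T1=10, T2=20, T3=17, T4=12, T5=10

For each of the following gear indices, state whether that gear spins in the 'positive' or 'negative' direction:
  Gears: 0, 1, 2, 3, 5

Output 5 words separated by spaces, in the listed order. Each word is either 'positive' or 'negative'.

Answer: negative positive negative positive positive

Derivation:
Gear 0 (driver): negative (depth 0)
  gear 1: meshes with gear 0 -> depth 1 -> positive (opposite of gear 0)
  gear 2: meshes with gear 1 -> depth 2 -> negative (opposite of gear 1)
  gear 3: meshes with gear 2 -> depth 3 -> positive (opposite of gear 2)
  gear 4: meshes with gear 3 -> depth 4 -> negative (opposite of gear 3)
  gear 5: meshes with gear 2 -> depth 3 -> positive (opposite of gear 2)
Queried indices 0, 1, 2, 3, 5 -> negative, positive, negative, positive, positive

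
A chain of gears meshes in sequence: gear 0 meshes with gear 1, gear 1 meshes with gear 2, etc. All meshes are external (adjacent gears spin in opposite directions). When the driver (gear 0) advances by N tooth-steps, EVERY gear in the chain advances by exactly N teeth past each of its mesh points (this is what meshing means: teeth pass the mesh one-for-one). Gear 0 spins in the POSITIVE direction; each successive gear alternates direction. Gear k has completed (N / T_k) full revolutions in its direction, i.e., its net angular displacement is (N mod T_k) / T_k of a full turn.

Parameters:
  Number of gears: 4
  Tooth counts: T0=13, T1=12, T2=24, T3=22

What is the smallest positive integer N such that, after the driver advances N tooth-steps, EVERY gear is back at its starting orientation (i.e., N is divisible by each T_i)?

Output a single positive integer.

Answer: 3432

Derivation:
Gear k returns to start when N is a multiple of T_k.
All gears at start simultaneously when N is a common multiple of [13, 12, 24, 22]; the smallest such N is lcm(13, 12, 24, 22).
Start: lcm = T0 = 13
Fold in T1=12: gcd(13, 12) = 1; lcm(13, 12) = 13 * 12 / 1 = 156 / 1 = 156
Fold in T2=24: gcd(156, 24) = 12; lcm(156, 24) = 156 * 24 / 12 = 3744 / 12 = 312
Fold in T3=22: gcd(312, 22) = 2; lcm(312, 22) = 312 * 22 / 2 = 6864 / 2 = 3432
Full cycle length = 3432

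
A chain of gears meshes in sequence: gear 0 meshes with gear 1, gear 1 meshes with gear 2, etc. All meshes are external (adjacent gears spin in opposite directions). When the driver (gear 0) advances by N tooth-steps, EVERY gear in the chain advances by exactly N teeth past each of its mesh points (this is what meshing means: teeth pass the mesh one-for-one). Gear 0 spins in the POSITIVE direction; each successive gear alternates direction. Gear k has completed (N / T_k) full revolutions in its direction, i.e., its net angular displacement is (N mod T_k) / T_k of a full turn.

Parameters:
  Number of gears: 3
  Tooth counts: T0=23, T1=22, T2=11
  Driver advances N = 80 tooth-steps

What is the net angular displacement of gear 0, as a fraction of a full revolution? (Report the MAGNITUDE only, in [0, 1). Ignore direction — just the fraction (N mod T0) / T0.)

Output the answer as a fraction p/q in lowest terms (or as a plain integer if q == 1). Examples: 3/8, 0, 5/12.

Chain of 3 gears, tooth counts: [23, 22, 11]
  gear 0: T0=23, direction=positive, advance = 80 mod 23 = 11 teeth = 11/23 turn
  gear 1: T1=22, direction=negative, advance = 80 mod 22 = 14 teeth = 14/22 turn
  gear 2: T2=11, direction=positive, advance = 80 mod 11 = 3 teeth = 3/11 turn
Gear 0: 80 mod 23 = 11
Fraction = 11 / 23 = 11/23 (gcd(11,23)=1) = 11/23

Answer: 11/23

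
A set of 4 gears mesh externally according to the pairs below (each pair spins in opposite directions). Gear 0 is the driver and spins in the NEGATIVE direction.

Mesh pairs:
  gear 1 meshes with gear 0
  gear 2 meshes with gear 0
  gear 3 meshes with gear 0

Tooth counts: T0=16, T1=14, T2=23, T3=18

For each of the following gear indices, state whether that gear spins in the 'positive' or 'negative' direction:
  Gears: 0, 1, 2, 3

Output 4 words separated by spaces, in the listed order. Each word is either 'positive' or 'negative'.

Answer: negative positive positive positive

Derivation:
Gear 0 (driver): negative (depth 0)
  gear 1: meshes with gear 0 -> depth 1 -> positive (opposite of gear 0)
  gear 2: meshes with gear 0 -> depth 1 -> positive (opposite of gear 0)
  gear 3: meshes with gear 0 -> depth 1 -> positive (opposite of gear 0)
Queried indices 0, 1, 2, 3 -> negative, positive, positive, positive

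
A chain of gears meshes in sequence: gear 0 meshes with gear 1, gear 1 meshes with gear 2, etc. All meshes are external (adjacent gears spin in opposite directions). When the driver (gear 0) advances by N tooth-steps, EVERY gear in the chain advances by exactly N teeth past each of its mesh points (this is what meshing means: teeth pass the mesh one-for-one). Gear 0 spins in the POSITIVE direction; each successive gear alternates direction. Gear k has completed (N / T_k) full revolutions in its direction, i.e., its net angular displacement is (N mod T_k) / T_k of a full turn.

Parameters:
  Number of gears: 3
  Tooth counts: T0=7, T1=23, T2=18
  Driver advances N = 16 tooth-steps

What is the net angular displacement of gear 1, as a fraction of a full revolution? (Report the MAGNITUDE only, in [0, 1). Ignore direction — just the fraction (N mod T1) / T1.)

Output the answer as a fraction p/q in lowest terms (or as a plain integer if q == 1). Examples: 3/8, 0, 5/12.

Chain of 3 gears, tooth counts: [7, 23, 18]
  gear 0: T0=7, direction=positive, advance = 16 mod 7 = 2 teeth = 2/7 turn
  gear 1: T1=23, direction=negative, advance = 16 mod 23 = 16 teeth = 16/23 turn
  gear 2: T2=18, direction=positive, advance = 16 mod 18 = 16 teeth = 16/18 turn
Gear 1: 16 mod 23 = 16
Fraction = 16 / 23 = 16/23 (gcd(16,23)=1) = 16/23

Answer: 16/23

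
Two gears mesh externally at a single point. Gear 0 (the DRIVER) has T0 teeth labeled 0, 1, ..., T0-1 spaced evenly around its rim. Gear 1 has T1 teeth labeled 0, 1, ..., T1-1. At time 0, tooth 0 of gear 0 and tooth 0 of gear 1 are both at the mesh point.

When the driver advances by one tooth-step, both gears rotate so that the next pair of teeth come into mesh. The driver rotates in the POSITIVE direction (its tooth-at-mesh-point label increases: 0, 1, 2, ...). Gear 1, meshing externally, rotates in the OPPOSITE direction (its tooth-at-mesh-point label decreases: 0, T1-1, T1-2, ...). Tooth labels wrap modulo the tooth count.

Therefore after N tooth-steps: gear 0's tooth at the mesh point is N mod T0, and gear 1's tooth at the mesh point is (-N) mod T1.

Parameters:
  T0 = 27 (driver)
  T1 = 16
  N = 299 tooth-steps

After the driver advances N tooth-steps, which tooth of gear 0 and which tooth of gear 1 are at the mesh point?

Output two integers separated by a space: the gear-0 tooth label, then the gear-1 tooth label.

Gear 0 (driver, T0=27): tooth at mesh = N mod T0
  299 = 11 * 27 + 2, so 299 mod 27 = 2
  gear 0 tooth = 2
Gear 1 (driven, T1=16): tooth at mesh = (-N) mod T1
  299 = 18 * 16 + 11, so 299 mod 16 = 11
  (-299) mod 16 = (-11) mod 16 = 16 - 11 = 5
Mesh after 299 steps: gear-0 tooth 2 meets gear-1 tooth 5

Answer: 2 5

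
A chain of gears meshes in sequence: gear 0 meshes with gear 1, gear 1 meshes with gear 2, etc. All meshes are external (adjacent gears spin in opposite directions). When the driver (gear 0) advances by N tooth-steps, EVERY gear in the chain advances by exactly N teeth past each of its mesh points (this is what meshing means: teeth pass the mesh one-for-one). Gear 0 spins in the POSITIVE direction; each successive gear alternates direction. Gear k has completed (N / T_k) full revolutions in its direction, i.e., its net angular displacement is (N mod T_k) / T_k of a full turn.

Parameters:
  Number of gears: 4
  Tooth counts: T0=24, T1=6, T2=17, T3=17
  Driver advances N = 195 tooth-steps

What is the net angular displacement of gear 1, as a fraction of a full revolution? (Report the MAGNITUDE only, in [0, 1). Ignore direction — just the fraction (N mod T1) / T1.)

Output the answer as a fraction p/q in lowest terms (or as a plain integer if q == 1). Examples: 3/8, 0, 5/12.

Answer: 1/2

Derivation:
Chain of 4 gears, tooth counts: [24, 6, 17, 17]
  gear 0: T0=24, direction=positive, advance = 195 mod 24 = 3 teeth = 3/24 turn
  gear 1: T1=6, direction=negative, advance = 195 mod 6 = 3 teeth = 3/6 turn
  gear 2: T2=17, direction=positive, advance = 195 mod 17 = 8 teeth = 8/17 turn
  gear 3: T3=17, direction=negative, advance = 195 mod 17 = 8 teeth = 8/17 turn
Gear 1: 195 mod 6 = 3
Fraction = 3 / 6 = 1/2 (gcd(3,6)=3) = 1/2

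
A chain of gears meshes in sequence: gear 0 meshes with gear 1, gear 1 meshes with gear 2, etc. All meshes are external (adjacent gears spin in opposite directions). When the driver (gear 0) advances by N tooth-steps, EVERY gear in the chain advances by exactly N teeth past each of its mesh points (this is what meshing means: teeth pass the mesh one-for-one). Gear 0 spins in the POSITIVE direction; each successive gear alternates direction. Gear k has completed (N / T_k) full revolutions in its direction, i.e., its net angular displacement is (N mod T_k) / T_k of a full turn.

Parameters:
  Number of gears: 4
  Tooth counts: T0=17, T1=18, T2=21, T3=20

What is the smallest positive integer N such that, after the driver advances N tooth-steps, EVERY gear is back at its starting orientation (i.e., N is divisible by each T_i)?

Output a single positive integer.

Gear k returns to start when N is a multiple of T_k.
All gears at start simultaneously when N is a common multiple of [17, 18, 21, 20]; the smallest such N is lcm(17, 18, 21, 20).
Start: lcm = T0 = 17
Fold in T1=18: gcd(17, 18) = 1; lcm(17, 18) = 17 * 18 / 1 = 306 / 1 = 306
Fold in T2=21: gcd(306, 21) = 3; lcm(306, 21) = 306 * 21 / 3 = 6426 / 3 = 2142
Fold in T3=20: gcd(2142, 20) = 2; lcm(2142, 20) = 2142 * 20 / 2 = 42840 / 2 = 21420
Full cycle length = 21420

Answer: 21420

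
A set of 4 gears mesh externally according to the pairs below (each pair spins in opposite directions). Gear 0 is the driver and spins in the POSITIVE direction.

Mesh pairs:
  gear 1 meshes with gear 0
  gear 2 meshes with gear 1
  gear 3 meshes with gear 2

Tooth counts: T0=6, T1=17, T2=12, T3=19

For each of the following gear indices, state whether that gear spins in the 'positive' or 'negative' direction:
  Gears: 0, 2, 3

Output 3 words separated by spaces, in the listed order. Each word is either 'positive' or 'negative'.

Gear 0 (driver): positive (depth 0)
  gear 1: meshes with gear 0 -> depth 1 -> negative (opposite of gear 0)
  gear 2: meshes with gear 1 -> depth 2 -> positive (opposite of gear 1)
  gear 3: meshes with gear 2 -> depth 3 -> negative (opposite of gear 2)
Queried indices 0, 2, 3 -> positive, positive, negative

Answer: positive positive negative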